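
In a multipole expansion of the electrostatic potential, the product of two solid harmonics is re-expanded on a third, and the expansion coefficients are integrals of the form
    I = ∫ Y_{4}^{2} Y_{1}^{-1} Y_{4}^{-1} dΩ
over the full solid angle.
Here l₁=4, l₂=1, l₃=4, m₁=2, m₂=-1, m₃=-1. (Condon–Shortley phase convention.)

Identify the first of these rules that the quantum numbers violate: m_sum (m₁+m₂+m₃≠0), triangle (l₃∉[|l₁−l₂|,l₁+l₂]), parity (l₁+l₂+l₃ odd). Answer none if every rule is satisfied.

m₁+m₂+m₃ = 2 − 1 − 1 = 0  ✓
triangle: |4−1|=3 ≤ l₃=4 ≤ 4+1=5  ✓
parity: l₁+l₂+l₃ = 9 is odd  ✗

parity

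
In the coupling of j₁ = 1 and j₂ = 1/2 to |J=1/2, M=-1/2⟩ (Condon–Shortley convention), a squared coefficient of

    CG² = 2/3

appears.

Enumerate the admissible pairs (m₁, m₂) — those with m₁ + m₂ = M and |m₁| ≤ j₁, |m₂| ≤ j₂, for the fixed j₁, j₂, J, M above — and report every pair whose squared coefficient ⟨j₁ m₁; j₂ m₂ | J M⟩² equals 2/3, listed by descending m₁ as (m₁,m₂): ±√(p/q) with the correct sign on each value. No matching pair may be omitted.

(-1,1/2): −√(2/3)

Admissible pairs with m₁+m₂ = M = -1/2: (-1,1/2), (0,-1/2)
  (m₁,m₂)=(0,-1/2): CG² = 1/3, CG = +√(1/3)
  (m₁,m₂)=(-1,1/2): CG² = 2/3, CG = −√(2/3)   ← matches the target
Pairs with CG² = 2/3: (-1,1/2): −√(2/3)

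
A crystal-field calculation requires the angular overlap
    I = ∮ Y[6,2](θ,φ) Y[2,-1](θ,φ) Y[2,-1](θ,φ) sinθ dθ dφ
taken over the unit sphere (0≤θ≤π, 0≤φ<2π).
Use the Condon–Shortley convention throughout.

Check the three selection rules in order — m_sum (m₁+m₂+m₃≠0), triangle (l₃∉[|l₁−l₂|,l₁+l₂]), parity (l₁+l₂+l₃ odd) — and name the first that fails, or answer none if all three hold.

Σmᵢ = 0  ✓
l₃∈[|l₁−l₂|,l₁+l₂]=[4,8] required, l₃=2 fails  ✗
Σlᵢ = 10 ⇒ even

triangle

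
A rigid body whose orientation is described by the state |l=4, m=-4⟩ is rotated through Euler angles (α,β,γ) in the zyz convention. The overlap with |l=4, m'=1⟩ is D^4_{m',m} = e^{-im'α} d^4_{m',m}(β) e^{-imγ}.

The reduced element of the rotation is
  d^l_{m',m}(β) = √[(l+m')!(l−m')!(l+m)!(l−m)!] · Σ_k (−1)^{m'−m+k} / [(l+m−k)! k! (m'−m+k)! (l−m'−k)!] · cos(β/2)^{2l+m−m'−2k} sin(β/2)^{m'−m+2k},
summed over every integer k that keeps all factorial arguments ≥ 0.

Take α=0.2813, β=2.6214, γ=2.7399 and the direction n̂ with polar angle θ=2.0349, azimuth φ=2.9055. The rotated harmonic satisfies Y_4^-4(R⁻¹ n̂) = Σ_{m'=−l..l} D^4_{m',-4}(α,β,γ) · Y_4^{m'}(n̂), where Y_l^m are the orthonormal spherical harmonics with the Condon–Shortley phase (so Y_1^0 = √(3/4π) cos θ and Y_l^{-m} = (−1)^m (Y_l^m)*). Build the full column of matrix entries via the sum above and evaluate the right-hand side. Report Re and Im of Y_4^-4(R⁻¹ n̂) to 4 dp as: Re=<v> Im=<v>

Need the full column D^4_{m',-4} for m'=−4..4 at α=0.2813, β=2.6214, γ=2.7399.
cos(β/2)=0.257174, sin(β/2)=0.966365
d^4_{-4,-4}: single k=0 term ⇒ +0.000019;  D = +0.000017-0.000009i
d^4_{-3,-4}: single k=0 term ⇒ -0.000203;  D = -0.000147+0.000141i
d^4_{-2,-4}: single k=0 term ⇒ +0.001430;  D = +0.000719-0.001236i
d^4_{-1,-4}: single k=0 term ⇒ -0.007597;  D = -0.001845+0.007370i
d^4_{0,-4}: single k=0 term ⇒ +0.031917;  D = -0.001148-0.031896i
d^4_{1,-4}: single k=0 term ⇒ -0.107270;  D = +0.033466+0.101916i
d^4_{2,-4}: single k=0 term ⇒ +0.285023;  D = -0.160600-0.235469i
d^4_{3,-4}: single k=0 term ⇒ -0.572480;  D = +0.441187+0.364812i
d^4_{4,-4}: single k=0 term ⇒ +0.760554;  D = -0.697635-0.302900i
Y_4^{m'}(θ=2.0349,φ=2.9055) and Σ D·Y over m':
  (+0.0000-0.0000i)·(+0.1659+0.2292i)  (-0.0001+0.0001i)·(+0.3043+0.2606i)  (+0.0007-0.0012i)·(+0.0959+0.0490i)  (-0.0018+0.0074i)·(-0.2941-0.0708i)  (-0.0011-0.0319i)·(-0.1699+0.0000i)  (+0.0335+0.1019i)·(+0.2941-0.0708i)  (-0.1606-0.2355i)·(+0.0959-0.0490i)  (+0.4412+0.3648i)·(-0.3043+0.2606i)  (-0.6976-0.3029i)·(+0.1659-0.2292i)
Y_4^-4(R⁻¹ n̂) = -0.423049+0.129852i

Re=-0.4230 Im=0.1299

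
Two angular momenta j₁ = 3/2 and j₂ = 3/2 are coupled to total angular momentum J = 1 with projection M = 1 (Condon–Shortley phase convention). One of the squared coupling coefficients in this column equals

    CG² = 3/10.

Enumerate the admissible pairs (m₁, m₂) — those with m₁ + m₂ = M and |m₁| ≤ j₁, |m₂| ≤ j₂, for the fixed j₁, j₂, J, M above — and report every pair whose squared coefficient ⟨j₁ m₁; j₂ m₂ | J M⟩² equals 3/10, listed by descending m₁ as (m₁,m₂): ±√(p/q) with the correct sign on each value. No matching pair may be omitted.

Admissible pairs with m₁+m₂ = M = 1: (-1/2,3/2), (1/2,1/2), (3/2,-1/2)
  (m₁,m₂)=(3/2,-1/2): CG² = 3/10, CG = +√(3/10)   ← matches the target
  (m₁,m₂)=(1/2,1/2): CG² = 2/5, CG = −√(2/5)
  (m₁,m₂)=(-1/2,3/2): CG² = 3/10, CG = +√(3/10)   ← matches the target
Pairs with CG² = 3/10: (3/2,-1/2): +√(3/10); (-1/2,3/2): +√(3/10)

(3/2,-1/2): +√(3/10); (-1/2,3/2): +√(3/10)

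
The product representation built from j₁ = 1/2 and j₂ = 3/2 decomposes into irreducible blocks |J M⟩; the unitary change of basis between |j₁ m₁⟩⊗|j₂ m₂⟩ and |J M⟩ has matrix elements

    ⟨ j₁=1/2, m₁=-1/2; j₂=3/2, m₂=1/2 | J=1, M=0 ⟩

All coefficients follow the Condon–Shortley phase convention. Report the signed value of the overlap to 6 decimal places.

j₁+j₂−J=1  J+j₁−j₂=0  J−j₁+j₂=2  j₁+j₂+J+1=4
(j₁±m₁, j₂±m₂, J±M) = (0,1,2,1,1,1)
P² = 1/2
sum k=1..1:
  [1] −1/1 = -1
S = -1
C² = P²·S² = 1/2 ; C = -0.707107

−√(1/2) ≈ -0.707107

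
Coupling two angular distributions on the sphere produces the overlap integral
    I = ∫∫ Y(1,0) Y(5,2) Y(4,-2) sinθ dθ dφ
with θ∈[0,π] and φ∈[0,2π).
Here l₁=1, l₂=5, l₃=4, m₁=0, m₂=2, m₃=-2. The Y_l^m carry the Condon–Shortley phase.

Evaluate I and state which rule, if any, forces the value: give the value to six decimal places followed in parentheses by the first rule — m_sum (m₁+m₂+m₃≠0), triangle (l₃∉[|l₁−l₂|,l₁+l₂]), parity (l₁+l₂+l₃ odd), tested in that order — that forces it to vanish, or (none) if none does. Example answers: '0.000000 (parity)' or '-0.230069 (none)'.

m-sum 0 ✓  L=10 even ✓  4≤4≤6 ✓
Π(2lᵢ+1) = 3×11×9 = 297
triangle coeff Δ(1,5,4) = 1/495
Σ_t [1,1]: t=1:−1/576 = -1/576
(3j)²=5/99 [(1 5 4; 0 0 0)], sign=-1
Σ_t [1,1]: t=1:−1/1440 = -1/1440
(3j)²=7/165 [(1 5 4; 0 2 -2)], sign=-1
⇒ 4πI² = 7/11
I = (+1)√(7/11/(4π)) = 0.22503380
No selection rule forces the value: the integral is nonzero (none).

0.225034 (none)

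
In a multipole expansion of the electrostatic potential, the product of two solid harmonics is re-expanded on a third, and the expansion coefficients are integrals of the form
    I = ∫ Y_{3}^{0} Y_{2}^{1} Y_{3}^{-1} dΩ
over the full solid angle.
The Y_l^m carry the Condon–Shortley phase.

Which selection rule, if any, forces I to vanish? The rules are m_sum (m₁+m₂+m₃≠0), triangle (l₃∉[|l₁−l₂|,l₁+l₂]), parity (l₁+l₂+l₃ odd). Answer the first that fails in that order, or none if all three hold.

none

azimuthal sum: 0 + 1 − 1 = 0  ✓
1 ≤ 3 ≤ 5 (triangle on l)  ✓
L = 3 + 2 + 3 = 8 (even)  ✓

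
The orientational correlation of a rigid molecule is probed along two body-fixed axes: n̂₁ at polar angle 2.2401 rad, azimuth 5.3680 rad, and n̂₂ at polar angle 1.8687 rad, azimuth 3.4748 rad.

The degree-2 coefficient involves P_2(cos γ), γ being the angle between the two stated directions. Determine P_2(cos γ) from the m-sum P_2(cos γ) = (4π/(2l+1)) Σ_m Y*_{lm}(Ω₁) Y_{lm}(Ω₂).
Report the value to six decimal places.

Term-by-term m-sum for l=2 (normalisation 4π/5 = 2.513274):
  m=-2: (-0.060979, -0.229620) × (0.277470, -0.218212) = (-0.067026, -0.050406)  (running Σ = (-0.067026, -0.050406))
  m=-1: (-0.229170, 0.297974) × (0.204846, -0.070900) = (-0.025818, 0.077287)  (running Σ = (-0.092844, 0.026880))
  m=0: (0.048834, -0.000000) × (-0.233877, 0.000000) = (-0.011421, 0.000000)  (running Σ = (-0.104265, 0.026880))
  m=1: (0.229170, 0.297974) × (-0.204846, -0.070900) = (-0.025818, -0.077287)  (running Σ = (-0.130084, -0.050406))
  m=2: (-0.060979, 0.229620) × (0.277470, 0.218212) = (-0.067026, 0.050406)  (running Σ = (-0.197110, 0.000000))
Accumulated sum (-0.197110, 0.000000); after 4π/(2l+1) scaling, (-0.495391, 0.000000) ⇒ P_2 = -0.495391

-0.495391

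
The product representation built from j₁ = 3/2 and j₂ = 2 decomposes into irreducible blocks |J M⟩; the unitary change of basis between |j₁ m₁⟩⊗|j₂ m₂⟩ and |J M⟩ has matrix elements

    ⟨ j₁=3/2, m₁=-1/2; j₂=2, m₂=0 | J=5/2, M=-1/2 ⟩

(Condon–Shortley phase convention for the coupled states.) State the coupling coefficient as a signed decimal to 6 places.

√[6·1!2!3!/7! · 1!2!2!2!2!3!] = √(48/35)
  +(−1)^0/∏(0,1,2,2,0,1)! = 1/4  (running 1/4)
  +(−1)^1/∏(1,0,1,1,1,2)! = -1/2  (running -1/4)
⟨..|..⟩ = √(48/35)·(-1/4) = -0.292770

-0.292770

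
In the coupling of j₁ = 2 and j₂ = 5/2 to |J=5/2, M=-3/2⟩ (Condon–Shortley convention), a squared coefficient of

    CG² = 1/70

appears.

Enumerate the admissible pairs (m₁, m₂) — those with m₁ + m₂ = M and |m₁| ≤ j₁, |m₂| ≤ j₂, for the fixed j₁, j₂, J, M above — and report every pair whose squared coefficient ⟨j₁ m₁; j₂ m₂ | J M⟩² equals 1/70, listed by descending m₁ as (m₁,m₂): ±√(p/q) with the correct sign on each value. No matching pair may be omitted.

(0,-3/2): −√(1/70)

Admissible pairs with m₁+m₂ = M = -3/2: (-2,1/2), (-1,-1/2), (0,-3/2), (1,-5/2)
  (m₁,m₂)=(1,-5/2): CG² = 3/7, CG = +√(3/7)
  (m₁,m₂)=(0,-3/2): CG² = 1/70, CG = −√(1/70)   ← matches the target
  (m₁,m₂)=(-1,-1/2): CG² = 6/35, CG = −√(6/35)
  (m₁,m₂)=(-2,1/2): CG² = 27/70, CG = +√(27/70)
Pairs with CG² = 1/70: (0,-3/2): −√(1/70)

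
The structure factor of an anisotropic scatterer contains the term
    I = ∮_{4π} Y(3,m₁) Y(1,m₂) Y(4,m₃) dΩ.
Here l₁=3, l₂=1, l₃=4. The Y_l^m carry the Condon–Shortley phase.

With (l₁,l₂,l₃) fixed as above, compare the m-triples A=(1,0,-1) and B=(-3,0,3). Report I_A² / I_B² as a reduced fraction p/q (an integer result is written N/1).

15/7

l's match ⇒ only the (l;m) 3-j factors differ between A and B.
A: triangle coeff Δ(3,1,4) = 1/252; Σ_t [0,0]: t=0:+1/48 = 1/48; (3j)²=5/84 [(3 1 4; 1 0 -1)], sign=-1
B: triangle coeff Δ(3,1,4) = 1/252; Σ_t [0,0]: t=0:+1/720 = 1/720; (3j)²=1/36 [(3 1 4; -3 0 3)], sign=-1
I_A²/I_B² = (5/84)/(1/36) = 15/7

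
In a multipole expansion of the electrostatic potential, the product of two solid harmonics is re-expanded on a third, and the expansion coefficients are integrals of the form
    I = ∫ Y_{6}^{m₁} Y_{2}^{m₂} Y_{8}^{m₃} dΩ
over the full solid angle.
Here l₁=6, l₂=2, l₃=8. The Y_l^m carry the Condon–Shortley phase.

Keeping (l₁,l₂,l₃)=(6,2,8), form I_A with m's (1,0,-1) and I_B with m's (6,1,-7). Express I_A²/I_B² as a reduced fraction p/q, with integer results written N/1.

108/65

Shared (l₁,l₂,l₃)=(6,2,8): N and (l;000)² cancel in I_A²/I_B².
A: Δ = 0!·12!·4!/17! = 1/30940; Racah Σ t=0..0: t=0:+1/2419200 = 1/2419200; ⇒ 3j(6 2 8; 1 0 -1)² = 27/1105, sgn -1
B: Δ = 0!·12!·4!/17! = 1/30940; Racah Σ t=0..0: t=0:+1/2874009600 = 1/2874009600; ⇒ 3j(6 2 8; 6 1 -7)² = 1/68, sgn -1
I_A²/I_B² = (27/1105)/(1/68) = 108/65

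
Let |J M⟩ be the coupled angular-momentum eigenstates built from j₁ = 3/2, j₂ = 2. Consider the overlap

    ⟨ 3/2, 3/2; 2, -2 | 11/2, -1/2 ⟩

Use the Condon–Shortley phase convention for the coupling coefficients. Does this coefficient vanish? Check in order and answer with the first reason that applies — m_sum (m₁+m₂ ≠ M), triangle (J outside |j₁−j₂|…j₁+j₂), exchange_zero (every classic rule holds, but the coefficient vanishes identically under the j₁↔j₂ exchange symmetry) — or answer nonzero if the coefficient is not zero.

triangle

m-sum: m₁+m₂ = 3/2+(-2) = -1/2, M = -1/2  ✓
triangle: need |j₁−j₂| ≤ J ≤ j₁+j₂, i.e. J ∈ [1/2, 7/2]; J = 11/2 is outside ✗ ⇒ coefficient is 0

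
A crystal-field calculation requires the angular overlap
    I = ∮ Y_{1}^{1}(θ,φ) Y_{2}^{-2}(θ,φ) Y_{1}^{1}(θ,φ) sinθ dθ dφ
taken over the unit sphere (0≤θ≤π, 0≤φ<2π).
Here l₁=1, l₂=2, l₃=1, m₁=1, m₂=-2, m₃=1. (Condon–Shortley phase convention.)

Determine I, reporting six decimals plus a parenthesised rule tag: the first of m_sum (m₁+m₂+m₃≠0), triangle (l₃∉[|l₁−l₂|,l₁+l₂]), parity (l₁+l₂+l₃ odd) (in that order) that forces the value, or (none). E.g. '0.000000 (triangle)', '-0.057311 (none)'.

Checks pass: Σm=0; 4 even; l₃=1∈[1,3].
(2·1+1)(2·2+1)(2·1+1) = 45
Δ: 2! 0! 2! / 5! → 1/30
sum: t=1:−1/1 = -1/1
3j²(1 2 1; 0 0 0) = Δ·Π!·Σ² = 2/15  (sign +1)
sum: t=0:+1/4 = 1/4
3j²(1 2 1; 1 -2 1) = Δ·Π!·Σ² = 1/5  (sign +1)
combine: 4πI² = 45·2/15·1/5 = 6/5
take √, sign +1: I = 0.30901936
No selection rule forces the value: the integral is nonzero (none).

0.309019 (none)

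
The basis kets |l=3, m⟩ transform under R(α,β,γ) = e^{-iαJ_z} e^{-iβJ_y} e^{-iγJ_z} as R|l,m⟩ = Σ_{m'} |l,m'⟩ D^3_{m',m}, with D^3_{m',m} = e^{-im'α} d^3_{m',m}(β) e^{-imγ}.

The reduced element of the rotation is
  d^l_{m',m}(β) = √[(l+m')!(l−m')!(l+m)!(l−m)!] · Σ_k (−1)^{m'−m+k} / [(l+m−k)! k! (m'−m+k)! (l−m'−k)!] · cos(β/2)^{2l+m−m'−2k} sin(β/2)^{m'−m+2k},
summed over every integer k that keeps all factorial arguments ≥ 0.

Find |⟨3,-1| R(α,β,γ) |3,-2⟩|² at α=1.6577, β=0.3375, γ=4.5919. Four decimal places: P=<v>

First d^3_{-1,-2}(β=0.3375), then the phase factors e^{-i(-1)α} and e^{-i(-2)γ}:
With c≡cos(β/2)=0.985795 and s≡sin(β/2)=0.167950, N=[2·24·1·120]^{1/2}=75.894664
k∈{0,1} keeps every argument non-negative
  k=0: (−1)^1·75.8947/(24)·0.9858^5·0.1680^1 = -0.494441
  k=1: (−1)^2·75.8947/(12)·0.9858^3·0.1680^3 = +0.028703
d^3_{-1,-2}(0.3375) = -0.494441 +0.028703 = -0.465738
|D^3_{-1,-2}|² = |d^3_{-1,-2}(β)|² = (-0.465738)² = 0.216912 (the z-rotation phases have unit modulus)

P=0.2169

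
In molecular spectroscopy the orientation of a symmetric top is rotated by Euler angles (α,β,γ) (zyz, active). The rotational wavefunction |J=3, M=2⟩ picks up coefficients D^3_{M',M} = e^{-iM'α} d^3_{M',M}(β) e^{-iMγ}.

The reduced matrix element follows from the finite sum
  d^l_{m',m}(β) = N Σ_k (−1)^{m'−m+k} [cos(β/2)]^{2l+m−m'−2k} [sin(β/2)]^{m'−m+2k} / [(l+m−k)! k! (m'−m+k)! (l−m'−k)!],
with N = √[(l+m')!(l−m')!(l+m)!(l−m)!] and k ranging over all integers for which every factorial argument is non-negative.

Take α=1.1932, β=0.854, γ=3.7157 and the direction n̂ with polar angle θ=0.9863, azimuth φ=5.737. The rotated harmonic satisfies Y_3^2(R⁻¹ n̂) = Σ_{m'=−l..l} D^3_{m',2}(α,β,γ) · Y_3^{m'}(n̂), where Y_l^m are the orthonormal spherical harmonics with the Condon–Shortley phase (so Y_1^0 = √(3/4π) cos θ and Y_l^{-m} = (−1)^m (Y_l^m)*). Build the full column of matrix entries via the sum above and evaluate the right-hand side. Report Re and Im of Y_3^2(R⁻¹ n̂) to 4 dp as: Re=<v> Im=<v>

Re=0.1550 Im=0.1901

Need the full column D^3_{m',2} for m'=−3..3 at α=1.1932, β=0.8540, γ=3.7157.
cos(β/2)=0.910212, sin(β/2)=0.414142
d^3_{-3,2}: single k=5 term ⇒ +0.027162;  D = -0.020595+0.017710i
d^3_{-2,2}: k∈[4..5] ⇒ +0.121858 -0.005045 = +0.116812;  D = +0.038141+0.110410i
d^3_{-1,2}: k∈[3..4] ⇒ +0.338771 -0.035066 = +0.303705;  D = +0.303397+0.013658i
d^3_{0,2}: k∈[2..3] ⇒ +0.644807 -0.133488 = +0.511319;  D = +0.209700-0.466340i
d^3_{1,2}: k∈[1..2] ⇒ +0.818206 -0.338771 = +0.479435;  D = -0.333965-0.343985i
d^3_{2,2}: k∈[0..1] ⇒ +0.568664 -0.588626 = -0.019961;  D = +0.018439-0.007645i
d^3_{3,2}: single k=0 term ⇒ -0.633780;  D = -0.009776-0.633704i
Y_3^{m'}(θ=0.9863,φ=5.737) and Σ D·Y over m':
  (-0.0206+0.0177i)·(-0.0164+0.2415i)  (+0.0381+0.1104i)·(+0.1806+0.3482i)  (+0.3034+0.0137i)·(+0.1203+0.0731i)  (+0.2097-0.4663i)·(-0.3043+0.0000i)  (-0.3340-0.3440i)·(-0.1203+0.0731i)  (+0.0184-0.0076i)·(+0.1806-0.3482i)  (-0.0098-0.6337i)·(+0.0164+0.2415i)
Y_3^2(R⁻¹ n̂) = +0.155050+0.190091i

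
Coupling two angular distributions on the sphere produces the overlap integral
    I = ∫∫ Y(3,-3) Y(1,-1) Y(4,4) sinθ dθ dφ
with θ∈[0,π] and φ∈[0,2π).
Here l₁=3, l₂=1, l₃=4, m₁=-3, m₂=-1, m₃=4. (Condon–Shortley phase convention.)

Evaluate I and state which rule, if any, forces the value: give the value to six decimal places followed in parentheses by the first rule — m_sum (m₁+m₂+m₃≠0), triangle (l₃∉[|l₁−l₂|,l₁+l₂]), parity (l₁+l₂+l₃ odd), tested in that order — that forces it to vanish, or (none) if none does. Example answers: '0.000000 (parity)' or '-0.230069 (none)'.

0.325735 (none)

Checks pass: Σm=0; 8 even; l₃=4∈[2,4].
(2·3+1)(2·1+1)(2·4+1) = 189
Δ: 0! 6! 2! / 9! → 1/252
sum: t=0:+1/36 = 1/36
3j²(3 1 4; 0 0 0) = Δ·Π!·Σ² = 4/63  (sign +1)
sum: t=0:+1/1440 = 1/1440
3j²(3 1 4; -3 -1 4) = Δ·Π!·Σ² = 1/9  (sign +1)
combine: 4πI² = 189·4/63·1/9 = 4/3
take √, sign +1: I = 0.32573501
No selection rule forces the value: the integral is nonzero (none).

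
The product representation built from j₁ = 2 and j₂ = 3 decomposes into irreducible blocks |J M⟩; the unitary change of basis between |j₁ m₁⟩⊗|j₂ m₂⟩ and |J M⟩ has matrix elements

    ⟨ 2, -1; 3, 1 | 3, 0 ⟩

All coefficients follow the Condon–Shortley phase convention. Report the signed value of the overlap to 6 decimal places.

√[7·2!2!4!/9! · 1!3!4!2!3!3!] = √(96/5)
  +(−1)^1/∏(1,1,2,3,0,1)! = -1/12  (running -1/12)
  +(−1)^2/∏(2,0,1,2,1,2)! = 1/8  (running 1/24)
⟨..|..⟩ = √(96/5)·(1/24) = +0.182574

+√(1/30) = +0.182574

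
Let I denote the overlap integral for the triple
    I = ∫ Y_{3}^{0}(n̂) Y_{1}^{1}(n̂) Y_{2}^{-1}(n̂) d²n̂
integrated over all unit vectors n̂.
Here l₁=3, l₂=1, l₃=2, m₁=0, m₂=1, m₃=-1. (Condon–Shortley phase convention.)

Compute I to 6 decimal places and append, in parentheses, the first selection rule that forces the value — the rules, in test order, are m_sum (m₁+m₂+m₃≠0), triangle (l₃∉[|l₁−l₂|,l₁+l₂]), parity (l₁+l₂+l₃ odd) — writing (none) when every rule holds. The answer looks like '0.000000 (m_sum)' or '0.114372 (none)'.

0.143048 (none)

Checks pass: Σm=0; 6 even; l₃=2∈[2,4].
(2·3+1)(2·1+1)(2·2+1) = 105
Δ: 2! 4! 0! / 7! → 1/105
sum: t=1:−1/4 = -1/4
3j²(3 1 2; 0 0 0) = Δ·Π!·Σ² = 3/35  (sign -1)
sum: t=2:+1/12 = 1/12
3j²(3 1 2; 0 1 -1) = Δ·Π!·Σ² = 1/35  (sign -1)
combine: 4πI² = 105·3/35·1/35 = 9/35
take √, sign +1: I = 0.14304817
No selection rule forces the value: the integral is nonzero (none).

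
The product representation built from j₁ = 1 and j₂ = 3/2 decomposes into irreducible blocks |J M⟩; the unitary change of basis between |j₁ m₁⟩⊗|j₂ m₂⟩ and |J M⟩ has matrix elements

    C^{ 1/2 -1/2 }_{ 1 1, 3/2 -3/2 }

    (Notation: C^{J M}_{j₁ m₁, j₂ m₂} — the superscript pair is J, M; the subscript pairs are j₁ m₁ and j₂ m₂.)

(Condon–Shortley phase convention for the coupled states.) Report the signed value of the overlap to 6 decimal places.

triangle: 2!·0!·1!/4! = 2/24
(j±m)!: 2!·0!·0!·3!·0!·1! = 12
prefactor² = (2J+1)·Δ·N² = 2
  k=0: +1/(0!·2!·0!·0!·0!·1!) = 1/2
Σ = 1/2  ⇒  CG² = 2·(1/2)² = 1/2
CG = +√(1/2) = +0.707107

+√(1/2) ≈ +0.707107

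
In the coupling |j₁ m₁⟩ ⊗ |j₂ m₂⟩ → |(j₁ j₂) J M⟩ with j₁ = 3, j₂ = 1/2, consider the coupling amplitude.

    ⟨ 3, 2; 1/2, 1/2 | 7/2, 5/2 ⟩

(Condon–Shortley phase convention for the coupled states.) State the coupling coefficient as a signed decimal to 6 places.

√[8·0!6!1!/8! · 5!1!1!0!6!1!] = √(86400/7)
  +(−1)^0/∏(0,0,1,1,5,0)! = 1/120  (running 1/120)
⟨..|..⟩ = √(86400/7)·(1/120) = +0.925820

+0.925820  (= +√(6/7))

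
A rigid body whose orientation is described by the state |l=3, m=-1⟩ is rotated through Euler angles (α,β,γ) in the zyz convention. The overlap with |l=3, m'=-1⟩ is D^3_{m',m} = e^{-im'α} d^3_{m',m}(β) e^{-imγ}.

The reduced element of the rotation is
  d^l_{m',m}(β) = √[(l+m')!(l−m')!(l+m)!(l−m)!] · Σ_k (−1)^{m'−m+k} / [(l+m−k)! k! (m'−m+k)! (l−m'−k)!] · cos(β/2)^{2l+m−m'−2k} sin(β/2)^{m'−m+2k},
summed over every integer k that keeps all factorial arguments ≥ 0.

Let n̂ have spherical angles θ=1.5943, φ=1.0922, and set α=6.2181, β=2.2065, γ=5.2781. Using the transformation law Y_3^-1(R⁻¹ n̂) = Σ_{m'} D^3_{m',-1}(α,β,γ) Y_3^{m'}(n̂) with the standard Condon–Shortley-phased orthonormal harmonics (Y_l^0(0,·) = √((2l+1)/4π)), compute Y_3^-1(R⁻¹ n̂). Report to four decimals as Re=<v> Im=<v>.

Need the full column D^3_{m',-1} for m'=−3..3 at α=6.2181, β=2.2065, γ=5.2781.
cos(β/2)=0.450697, sin(β/2)=0.892677
d^3_{-3,-1}: single k=2 term ⇒ +0.127343;  D = +0.046103-0.118704i
d^3_{-2,-1}: k∈[1..2] ⇒ +0.052495 -0.411877 = -0.359382;  D = -0.151623+0.325831i
d^3_{-1,-1}: k∈[0..2] ⇒ +0.008381 -0.263038 +0.773924 = +0.519267;  D = +0.249235-0.455544i
d^3_{0,-1}: k∈[0..2] ⇒ -0.057506 +0.676783 -0.885007 = -0.265730;  D = -0.142435+0.224331i
d^3_{1,-1}: k∈[0..2] ⇒ +0.197278 -1.031898 +0.506018 = -0.328602;  D = -0.193806+0.265366i
d^3_{2,-1}: k∈[0..1] ⇒ -0.411877 +0.807898 = +0.396020;  D = +0.253874-0.303941i
d^3_{3,-1}: single k=0 term ⇒ +0.499566;  D = +0.344512-0.361770i
Y_3^{m'}(θ=1.5943,φ=1.0922) and Σ D·Y over m':
  (+0.0461-0.1187i)·(-0.4131+0.0561i)  (-0.1516+0.3258i)·(+0.0138+0.0196i)  (+0.2492-0.4555i)·(-0.1484+0.2860i)  (-0.1424+0.2243i)·(+0.0263+0.0000i)  (-0.1938+0.2654i)·(+0.1484+0.2860i)  (+0.2539-0.3039i)·(+0.0138-0.0196i)  (+0.3445-0.3618i)·(+0.4131+0.0561i)
Y_3^-1(R⁻¹ n̂) = +0.124188+0.042576i

Re=0.1242 Im=0.0426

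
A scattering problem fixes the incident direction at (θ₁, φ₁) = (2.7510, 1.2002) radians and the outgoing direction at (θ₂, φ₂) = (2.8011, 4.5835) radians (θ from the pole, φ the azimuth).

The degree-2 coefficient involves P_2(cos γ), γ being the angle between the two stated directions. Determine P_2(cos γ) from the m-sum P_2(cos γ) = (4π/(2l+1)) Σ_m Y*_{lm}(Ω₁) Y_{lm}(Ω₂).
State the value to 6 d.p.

Expand P_2 via completeness: Σ_{m} conj(Y_{2,m}) at Ω₁ times Y_{2,m} at Ω₂ —
  [-2]  conj(Y_{2,-2})(Ω₁) = -0.041305+0.037806i ; Y_{2,-2}(Ω₂) = -0.041655-0.010982i ; Δ = +0.002136-0.001121i
  [-1]  conj(Y_{2,-1})(Ω₁) = -0.098505-0.253519i ; Y_{2,-1}(Ω₂) = +0.031257-0.241165i ; Δ = -0.064219+0.015832i
  [+0]  conj(Y_{2,0})(Ω₁) = +0.493625-0.000000i ; Y_{2,0}(Ω₂) = +0.525262+0.000000i ; Δ = +0.259283+0.000000i
  [+1]  conj(Y_{2,1})(Ω₁) = +0.098505-0.253519i ; Y_{2,1}(Ω₂) = -0.031257-0.241165i ; Δ = -0.064219-0.015832i
  [+2]  conj(Y_{2,2})(Ω₁) = -0.041305-0.037806i ; Y_{2,2}(Ω₂) = -0.041655+0.010982i ; Δ = +0.002136+0.001121i
Total Σ_m = +0.135116+0.000000i. Multiply by 2.513274: +0.339584+0.000000i. P_2(cos γ) = 0.339584

0.339584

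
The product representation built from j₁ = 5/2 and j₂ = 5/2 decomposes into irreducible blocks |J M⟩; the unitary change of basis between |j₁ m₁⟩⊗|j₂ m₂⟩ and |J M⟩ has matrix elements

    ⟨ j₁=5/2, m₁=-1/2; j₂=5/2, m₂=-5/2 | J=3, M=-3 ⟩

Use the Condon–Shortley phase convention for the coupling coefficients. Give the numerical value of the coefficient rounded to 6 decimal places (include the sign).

+0.527046

triangle: 2!×3!×3!/9! = 72/362880
(j±m)!: 2!×3!×0!×5!×0!×6! = 1036800
prefactor² = (2J+1)×Δ×N² = 1440
  k=0: +1/(0!×2!×3!×0!×0!×3!) = 1/72
Σ = 1/72  ⇒  CG² = 1440×(1/72)² = 5/18
CG = +√(5/18) = +0.527046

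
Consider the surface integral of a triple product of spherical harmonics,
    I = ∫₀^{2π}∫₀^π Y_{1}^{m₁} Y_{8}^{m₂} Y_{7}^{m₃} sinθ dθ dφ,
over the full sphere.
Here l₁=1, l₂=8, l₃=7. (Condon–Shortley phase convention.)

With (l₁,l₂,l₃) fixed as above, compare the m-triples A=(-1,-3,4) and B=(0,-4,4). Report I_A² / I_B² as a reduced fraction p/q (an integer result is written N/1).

5/24

Shared (l₁,l₂,l₃)=(1,8,7): N and (l;000)² cancel in I_A²/I_B².
A: Δ = 2!·0!·14!/17! = 1/2040; Racah Σ t=2..2: t=2:+1/479001600 = 1/479001600; ⇒ 3j(1 8 7; -1 -3 4)² = 1/204, sgn -1
B: Δ = 2!·0!·14!/17! = 1/2040; Racah Σ t=1..1: t=1:−1/239500800 = -1/239500800; ⇒ 3j(1 8 7; 0 -4 4)² = 2/85, sgn +1
I_A²/I_B² = (1/204)/(2/85) = 5/24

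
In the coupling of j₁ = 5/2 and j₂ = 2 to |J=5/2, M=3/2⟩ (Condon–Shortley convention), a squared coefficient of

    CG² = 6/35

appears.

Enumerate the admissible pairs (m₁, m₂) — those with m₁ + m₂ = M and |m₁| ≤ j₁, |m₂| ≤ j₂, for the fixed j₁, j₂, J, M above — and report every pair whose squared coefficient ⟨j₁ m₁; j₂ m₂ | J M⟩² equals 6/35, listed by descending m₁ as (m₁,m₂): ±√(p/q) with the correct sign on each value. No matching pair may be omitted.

Admissible pairs with m₁+m₂ = M = 3/2: (-1/2,2), (1/2,1), (3/2,0), (5/2,-1)
  (m₁,m₂)=(5/2,-1): CG² = 3/7, CG = +√(3/7)
  (m₁,m₂)=(3/2,0): CG² = 1/70, CG = −√(1/70)
  (m₁,m₂)=(1/2,1): CG² = 6/35, CG = −√(6/35)   ← matches the target
  (m₁,m₂)=(-1/2,2): CG² = 27/70, CG = +√(27/70)
Pairs with CG² = 6/35: (1/2,1): −√(6/35)

(1/2,1): −√(6/35)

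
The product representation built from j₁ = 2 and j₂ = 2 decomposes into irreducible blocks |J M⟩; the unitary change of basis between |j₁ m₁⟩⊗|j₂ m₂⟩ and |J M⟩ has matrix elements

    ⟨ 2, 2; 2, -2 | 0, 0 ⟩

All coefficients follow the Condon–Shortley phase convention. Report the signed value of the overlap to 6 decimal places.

+0.447214  (= +√(1/5))

j₁+j₂−J=4  J+j₁−j₂=0  J−j₁+j₂=0  j₁+j₂+J+1=5
(j₁±m₁, j₂±m₂, J±M) = (4,0,0,4,0,0)
P² = 576/5
sum k=0..0:
  [0] +1/24 = 1/24
S = 1/24
C² = P²·S² = 1/5 ; C = +0.447214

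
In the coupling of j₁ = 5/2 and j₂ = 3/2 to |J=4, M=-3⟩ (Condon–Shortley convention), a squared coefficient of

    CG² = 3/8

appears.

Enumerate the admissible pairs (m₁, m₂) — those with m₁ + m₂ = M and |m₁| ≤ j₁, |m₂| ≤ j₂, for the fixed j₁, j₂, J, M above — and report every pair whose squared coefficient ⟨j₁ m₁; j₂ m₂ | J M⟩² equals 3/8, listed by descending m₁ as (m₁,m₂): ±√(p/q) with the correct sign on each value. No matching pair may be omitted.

Admissible pairs with m₁+m₂ = M = -3: (-5/2,-1/2), (-3/2,-3/2)
  (m₁,m₂)=(-3/2,-3/2): CG² = 5/8, CG = +√(5/8)
  (m₁,m₂)=(-5/2,-1/2): CG² = 3/8, CG = +√(3/8)   ← matches the target
Pairs with CG² = 3/8: (-5/2,-1/2): +√(3/8)

(-5/2,-1/2): +√(3/8)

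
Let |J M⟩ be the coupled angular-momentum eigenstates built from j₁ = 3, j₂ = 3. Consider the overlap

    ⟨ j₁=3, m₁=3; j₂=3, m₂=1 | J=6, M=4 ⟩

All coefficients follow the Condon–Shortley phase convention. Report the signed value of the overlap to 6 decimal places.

triangle: 0!*6!*6!/13! = 518400/6227020800
(j±m)!: 6!*0!*4!*2!*10!*2! = 250822656000
prefactor² = (2J+1)*Δ*N² = 2985984000/11
  k=0: +1/(0!*0!*0!*4!*6!*2!) = 1/34560
Σ = 1/34560  ⇒  CG² = 2985984000/11*(1/34560)² = 5/22
CG = +√(5/22) = +0.476731

+0.476731  (= +√(5/22))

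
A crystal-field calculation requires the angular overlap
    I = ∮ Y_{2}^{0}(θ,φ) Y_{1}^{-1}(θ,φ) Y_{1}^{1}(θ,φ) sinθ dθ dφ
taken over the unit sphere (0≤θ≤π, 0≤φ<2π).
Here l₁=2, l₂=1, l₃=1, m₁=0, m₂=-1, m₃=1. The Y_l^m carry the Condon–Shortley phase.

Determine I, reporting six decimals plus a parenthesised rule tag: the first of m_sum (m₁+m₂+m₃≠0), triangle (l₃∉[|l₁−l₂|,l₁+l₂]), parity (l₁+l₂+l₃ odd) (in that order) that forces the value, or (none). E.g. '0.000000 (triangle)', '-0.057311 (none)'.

0.126157 (none)

m-sum 0 ✓  L=4 even ✓  1≤1≤3 ✓
Π(2lᵢ+1) = 5×3×3 = 45
triangle coeff Δ(2,1,1) = 1/30
Σ_t [1,1]: t=1:−1/1 = -1/1
(3j)²=2/15 [(2 1 1; 0 0 0)], sign=+1
Σ_t [0,0]: t=0:+1/4 = 1/4
(3j)²=1/30 [(2 1 1; 0 -1 1)], sign=+1
⇒ 4πI² = 1/5
I = (+1)√(1/5/(4π)) = 0.12615663
No selection rule forces the value: the integral is nonzero (none).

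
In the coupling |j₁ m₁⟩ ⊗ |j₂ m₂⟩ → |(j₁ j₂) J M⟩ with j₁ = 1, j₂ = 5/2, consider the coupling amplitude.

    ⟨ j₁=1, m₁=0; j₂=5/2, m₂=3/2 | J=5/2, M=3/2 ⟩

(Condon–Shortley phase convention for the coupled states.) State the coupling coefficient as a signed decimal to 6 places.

−√(9/35) ≈ -0.507093

√[6·1!1!4!/7! · 1!1!4!1!4!1!] = √(576/35)
  +(−1)^0/∏(0,1,1,4,0,0)! = 1/24  (running 1/24)
  +(−1)^1/∏(1,0,0,3,1,1)! = -1/6  (running -1/8)
⟨..|..⟩ = √(576/35)·(-1/8) = -0.507093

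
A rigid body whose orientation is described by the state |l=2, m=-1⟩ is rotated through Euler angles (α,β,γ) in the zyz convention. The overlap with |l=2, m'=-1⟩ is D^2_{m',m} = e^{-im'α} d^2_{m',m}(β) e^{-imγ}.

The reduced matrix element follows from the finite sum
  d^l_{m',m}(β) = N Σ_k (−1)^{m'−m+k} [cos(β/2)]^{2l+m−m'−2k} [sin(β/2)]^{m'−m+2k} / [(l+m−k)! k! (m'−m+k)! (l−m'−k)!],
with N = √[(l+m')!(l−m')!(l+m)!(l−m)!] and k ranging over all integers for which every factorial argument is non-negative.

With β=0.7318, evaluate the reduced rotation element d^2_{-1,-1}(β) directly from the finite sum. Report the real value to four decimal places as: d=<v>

d=0.4255

d^2_{-1,-1}(β=0.7318) via the finite sum:
Half-angle: c=0.933802, s=0.357790. N=√(1·6·1·6)=6.000000
k: max(0,(-1)−(-1))=0 … min(2+(-1),2−(-1))=1
  k=0: (−1)^0·6.0000/(6)·0.9338^4·0.3578^0 = +0.760360
  k=1: (−1)^1·6.0000/(2)·0.9338^2·0.3578^2 = -0.334878
d^2_{-1,-1}(0.7318) = +0.760360 -0.334878 = +0.425482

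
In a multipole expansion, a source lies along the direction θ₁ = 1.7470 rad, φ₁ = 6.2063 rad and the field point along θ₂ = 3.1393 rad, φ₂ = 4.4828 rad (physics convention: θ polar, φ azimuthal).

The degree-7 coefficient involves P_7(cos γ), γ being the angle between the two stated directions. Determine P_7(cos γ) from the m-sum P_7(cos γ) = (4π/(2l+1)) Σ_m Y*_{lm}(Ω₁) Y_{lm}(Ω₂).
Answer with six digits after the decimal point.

-0.284245

Summing Y*_{l m}(θ₁,φ₁)·Y_{l m}(θ₂,φ₂) over m ∈ [−7, 7]; prefactor 4π/(2·7+1) = 0.837758:
  term(m=-7) = (0.000000, -0.000000)   from Y*(Ω₁)=(0.384922, -0.229791), Y(Ω₂)=(0.000000, 0.000000)
  term(m=-6) = (-0.000000, -0.000000)   from Y*(Ω₁)=(-0.267437, 0.132939), Y(Ω₂)=(0.000000, 0.000000)
  term(m=-5) = (0.000000, -0.000000)   from Y*(Ω₁)=(-0.188940, 0.076437), Y(Ω₂)=(-0.000000, 0.000000)
  term(m=-4) = (-0.000000, -0.000000)   from Y*(Ω₁)=(0.299545, -0.095141), Y(Ω₂)=(-0.000000, -0.000000)
  term(m=-3) = (0.000000, -0.000000)   from Y*(Ω₁)=(0.113773, -0.026718), Y(Ω₂)=(0.000000, -0.000000)
  term(m=-2) = (-0.000012, -0.000004)   from Y*(Ω₁)=(-0.308801, 0.047862), Y(Ω₂)=(0.000035, 0.000017)
  term(m=-1) = (0.000117, -0.000761)   from Y*(Ω₁)=(-0.081928, 0.006312), Y(Ω₂)=(-0.002133, 0.009126)
  term(m=+0) = (-0.339503, 0.000000)   from Y*(Ω₁)=(0.310767, -0.000000), Y(Ω₂)=(-1.092468, 0.000000)
  term(m=+1) = (0.000117, 0.000761)   from Y*(Ω₁)=(0.081928, 0.006312), Y(Ω₂)=(0.002133, 0.009126)
  term(m=+2) = (-0.000012, 0.000004)   from Y*(Ω₁)=(-0.308801, -0.047862), Y(Ω₂)=(0.000035, -0.000017)
  term(m=+3) = (0.000000, 0.000000)   from Y*(Ω₁)=(-0.113773, -0.026718), Y(Ω₂)=(-0.000000, -0.000000)
  term(m=+4) = (-0.000000, 0.000000)   from Y*(Ω₁)=(0.299545, 0.095141), Y(Ω₂)=(-0.000000, 0.000000)
  term(m=+5) = (0.000000, 0.000000)   from Y*(Ω₁)=(0.188940, 0.076437), Y(Ω₂)=(0.000000, 0.000000)
  term(m=+6) = (-0.000000, 0.000000)   from Y*(Ω₁)=(-0.267437, -0.132939), Y(Ω₂)=(0.000000, -0.000000)
  term(m=+7) = (0.000000, 0.000000)   from Y*(Ω₁)=(-0.384922, -0.229791), Y(Ω₂)=(-0.000000, 0.000000)
Σ over m = (-0.339292, -0.000000); ×(4π/15) → (-0.284245, -0.000000). Real part: -0.284245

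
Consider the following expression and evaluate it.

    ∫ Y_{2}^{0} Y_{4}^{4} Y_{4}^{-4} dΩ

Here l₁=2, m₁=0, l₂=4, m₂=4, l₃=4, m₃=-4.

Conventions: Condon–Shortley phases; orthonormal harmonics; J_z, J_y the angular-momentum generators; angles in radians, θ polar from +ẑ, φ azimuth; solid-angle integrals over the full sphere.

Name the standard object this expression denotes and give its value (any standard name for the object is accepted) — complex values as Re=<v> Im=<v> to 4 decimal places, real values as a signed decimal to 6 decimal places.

Gaunt coefficient, -0.229376

This is a Gaunt coefficient — the integral of a triple product of spherical harmonics over the sphere.
Checks pass: Σm=0; 10 even; l₃=4∈[2,6].
(2·2+1)(2·4+1)(2·4+1) = 405
Δ: 2! 2! 6! / 11! → 1/13860
sum: t=0:+1/192 t=1:−1/36 t=2:+1/192 = -5/288
3j²(2 4 4; 0 0 0) = Δ·Π!·Σ² = 20/693  (sign -1)
sum: t=2:+1/2880 = 1/2880
3j²(2 4 4; 0 4 -4) = Δ·Π!·Σ² = 28/495  (sign +1)
combine: 4πI² = 405·20/693·28/495 = 80/121
take √, sign -1: I = -0.22937568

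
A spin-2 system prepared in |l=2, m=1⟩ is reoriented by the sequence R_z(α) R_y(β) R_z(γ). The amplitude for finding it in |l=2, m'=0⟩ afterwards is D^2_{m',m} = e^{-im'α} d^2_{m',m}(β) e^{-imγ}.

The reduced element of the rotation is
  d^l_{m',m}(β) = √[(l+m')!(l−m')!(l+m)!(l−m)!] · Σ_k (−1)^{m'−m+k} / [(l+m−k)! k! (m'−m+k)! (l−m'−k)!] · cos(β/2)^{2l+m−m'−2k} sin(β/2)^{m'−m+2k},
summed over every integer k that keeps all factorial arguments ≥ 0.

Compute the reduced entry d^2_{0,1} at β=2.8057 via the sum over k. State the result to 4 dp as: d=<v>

d^2_{0,1}(β=2.8057) via the finite sum:
With c≡cos(β/2)=0.167158 and s≡sin(β/2)=0.985930, N=[2·2·6·1]^{1/2}=4.898979
Admissible k: 1..2 (factorial args all ≥0)
  k=1: (−1)^0·4.8990/(2)·0.1672^3·0.9859^1 = +0.011280
  k=2: (−1)^1·4.8990/(2)·0.1672^1·0.9859^3 = -0.392411
d^2_{0,1}(2.8057) = +0.011280 -0.392411 = -0.381131

d=-0.3811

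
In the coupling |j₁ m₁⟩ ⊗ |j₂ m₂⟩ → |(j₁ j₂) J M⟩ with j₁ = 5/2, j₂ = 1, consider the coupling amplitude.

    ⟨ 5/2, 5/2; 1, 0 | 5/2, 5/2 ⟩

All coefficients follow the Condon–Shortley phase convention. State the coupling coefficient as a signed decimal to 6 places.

triangle: 1!*4!*1!/7! = 24/5040
(j±m)!: 5!*0!*1!*1!*5!*0! = 14400
prefactor² = (2J+1)*Δ*N² = 2880/7
  k=0: +1/(0!*1!*0!*1!*4!*0!) = 1/24
Σ = 1/24  ⇒  CG² = 2880/7*(1/24)² = 5/7
CG = +√(5/7) = +0.845154

+√(5/7) = +0.845154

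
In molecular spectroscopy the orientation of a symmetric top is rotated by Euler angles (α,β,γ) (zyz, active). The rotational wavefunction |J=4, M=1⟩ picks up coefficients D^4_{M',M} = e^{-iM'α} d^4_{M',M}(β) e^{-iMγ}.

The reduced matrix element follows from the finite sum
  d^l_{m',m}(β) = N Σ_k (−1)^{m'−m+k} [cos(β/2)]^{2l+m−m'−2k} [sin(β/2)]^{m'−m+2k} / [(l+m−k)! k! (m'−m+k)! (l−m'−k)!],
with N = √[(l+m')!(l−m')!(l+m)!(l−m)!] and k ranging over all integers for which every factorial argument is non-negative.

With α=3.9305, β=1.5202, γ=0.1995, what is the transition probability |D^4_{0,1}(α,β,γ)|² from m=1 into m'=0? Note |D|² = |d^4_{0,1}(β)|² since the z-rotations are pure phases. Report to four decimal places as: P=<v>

P=0.0071

D^4_{0,1}(3.9305,1.5202,0.1995) = e^{-i·0·3.9305}·d^4_{0,1}(1.5202)·e^{-i·1·0.1995}. Compute d first:
Half-angle: c=0.724767, s=0.688994. N=√(24·24·120·6)=643.987578
The bounds max(0,m−m')=1 and min(l+m,l−m')=4 give 4 terms
  k=1: (−1)^0·643.9876/(144)·0.7248^7·0.6890^1 = +0.323683
  k=2: (−1)^1·643.9876/(24)·0.7248^5·0.6890^3 = -1.755112
  k=3: (−1)^2·643.9876/(24)·0.7248^3·0.6890^5 = +1.586130
  k=4: (−1)^3·643.9876/(144)·0.7248^1·0.6890^7 = -0.238903
d^4_{0,1}(1.5202) = +0.323683 -1.755112 +1.586130 -0.238903 = -0.084202
|D^4_{0,1}|² = |d^4_{0,1}(β)|² = (-0.084202)² = 0.007090 (the z-rotation phases have unit modulus)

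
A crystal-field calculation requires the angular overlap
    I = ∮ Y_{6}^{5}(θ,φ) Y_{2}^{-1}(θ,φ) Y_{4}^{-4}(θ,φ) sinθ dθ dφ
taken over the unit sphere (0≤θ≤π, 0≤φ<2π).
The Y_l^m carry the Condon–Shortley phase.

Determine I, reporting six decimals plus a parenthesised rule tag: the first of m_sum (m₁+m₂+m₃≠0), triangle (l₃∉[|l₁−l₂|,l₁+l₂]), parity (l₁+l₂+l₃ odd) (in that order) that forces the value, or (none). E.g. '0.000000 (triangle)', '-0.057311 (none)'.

m-sum 0 ✓  L=12 even ✓  4≤4≤8 ✓
Π(2lᵢ+1) = 13×5×9 = 585
triangle coeff Δ(6,2,4) = 1/6435
Σ_t [2,2]: t=2:+1/2304 = 1/2304
(3j)²=5/143 [(6 2 4; 0 0 0)], sign=+1
Σ_t [1,1]: t=1:−1/241920 = -1/241920
(3j)²=1/39 [(6 2 4; 5 -1 -4)], sign=-1
⇒ 4πI² = 75/143
I = (-1)√(75/143/(4π)) = -0.20429497
No selection rule forces the value: the integral is nonzero (none).

-0.204295 (none)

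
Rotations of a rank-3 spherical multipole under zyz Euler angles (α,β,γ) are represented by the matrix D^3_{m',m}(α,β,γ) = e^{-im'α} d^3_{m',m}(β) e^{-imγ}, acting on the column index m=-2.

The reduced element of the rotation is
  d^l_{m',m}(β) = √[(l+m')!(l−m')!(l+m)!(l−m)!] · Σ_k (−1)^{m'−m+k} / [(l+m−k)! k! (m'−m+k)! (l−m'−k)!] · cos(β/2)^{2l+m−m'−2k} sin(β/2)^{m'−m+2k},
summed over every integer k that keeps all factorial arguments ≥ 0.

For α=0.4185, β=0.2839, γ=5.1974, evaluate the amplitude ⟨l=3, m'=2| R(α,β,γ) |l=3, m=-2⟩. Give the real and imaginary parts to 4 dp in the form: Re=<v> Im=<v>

Re=-0.0019 Im=-0.0003

First d^3_{2,-2}(β=0.2839), then the phase factors e^{-i(2)α} and e^{-i(-2)γ}:
With c≡cos(β/2)=0.989942 and s≡sin(β/2)=0.141474, N=[120·1·1·120]^{1/2}=120.000000
The bounds max(0,m−m')=0 and min(l+m,l−m')=1 give 2 terms
  k=0: (−1)^4·120.0000/(24)·0.9899^2·0.1415^4 = +0.001963
  k=1: (−1)^5·120.0000/(120)·0.9899^0·0.1415^6 = -0.000008
d^3_{2,-2}(0.2839) = +0.001963 -0.000008 = +0.001955
Phases: e^{-i·(2)·0.4185}=+0.669694-0.742637i, e^{-i·(-2)·5.1974}=-0.565281-0.824898i ⇒ D=-0.001938-0.000259i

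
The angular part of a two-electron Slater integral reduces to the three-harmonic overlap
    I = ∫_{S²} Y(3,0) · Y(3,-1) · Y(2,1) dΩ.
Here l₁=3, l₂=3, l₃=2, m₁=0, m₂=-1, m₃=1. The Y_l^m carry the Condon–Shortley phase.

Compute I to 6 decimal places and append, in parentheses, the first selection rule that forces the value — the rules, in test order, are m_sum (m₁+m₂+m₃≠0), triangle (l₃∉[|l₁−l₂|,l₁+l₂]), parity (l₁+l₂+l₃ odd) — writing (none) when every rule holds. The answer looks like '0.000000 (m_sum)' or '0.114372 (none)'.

-0.059471 (none)

m-sum 0 ✓  L=8 even ✓  0≤2≤6 ✓
Π(2lᵢ+1) = 7×7×5 = 245
triangle coeff Δ(3,3,2) = 1/3780
Σ_t [1,3]: t=1:−1/24 t=2:+1/4 t=3:−1/24 = 1/6
(3j)²=4/105 [(3 3 2; 0 0 0)], sign=+1
Σ_t [1,2]: t=1:−1/12 t=2:+1/8 = 1/24
(3j)²=1/210 [(3 3 2; 0 -1 1)], sign=-1
⇒ 4πI² = 2/45
I = (-1)√(2/45/(4π)) = -0.05947080
No selection rule forces the value: the integral is nonzero (none).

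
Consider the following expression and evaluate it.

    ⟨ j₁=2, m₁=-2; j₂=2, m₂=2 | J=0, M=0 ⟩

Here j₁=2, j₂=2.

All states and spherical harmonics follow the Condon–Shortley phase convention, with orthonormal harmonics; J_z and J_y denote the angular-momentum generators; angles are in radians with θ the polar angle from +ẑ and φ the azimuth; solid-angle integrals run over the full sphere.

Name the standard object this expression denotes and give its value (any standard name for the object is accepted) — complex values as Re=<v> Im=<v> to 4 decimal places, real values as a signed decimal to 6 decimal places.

This is a Clebsch–Gordan (vector-coupling) coefficient.
triangle: 4!*0!*0!/5! = 24/120
(j±m)!: 0!*4!*4!*0!*0!*0! = 576
prefactor² = (2J+1)*Δ*N² = 576/5
  k=4: +1/(4!*0!*0!*0!*0!*0!) = 1/24
Σ = 1/24  ⇒  CG² = 576/5*(1/24)² = 1/5
CG = +√(1/5) = +0.447214

Clebsch–Gordan coefficient, +√(1/5) ≈ +0.447214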